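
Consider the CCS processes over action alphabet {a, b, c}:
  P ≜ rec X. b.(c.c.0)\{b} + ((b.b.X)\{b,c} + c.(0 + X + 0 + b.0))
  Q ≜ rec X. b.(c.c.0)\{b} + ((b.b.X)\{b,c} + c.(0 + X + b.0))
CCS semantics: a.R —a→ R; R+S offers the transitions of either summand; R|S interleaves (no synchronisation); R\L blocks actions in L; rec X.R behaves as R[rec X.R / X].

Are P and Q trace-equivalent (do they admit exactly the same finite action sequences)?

P's transition system — 6 states:
  m0 = rec X. b.(c.c.0)\{b} + ((b.b.X)\{b,c} + c.(0 + X + 0 + b.0)) | -b-> m1, -c-> m2
  m1 = (c.c.0)\{b} | -c-> m3
  m2 = 0 + (rec X. b.(c.c.0)\{b} + ((b.b.X)\{b,c} + c.(0 + X + 0 + b.0))) + 0 + b.0 | -b-> m1, -b-> m4, -c-> m2
  m3 = (c.0)\{b} | -c-> m5
  m4 = 0 | (no moves)
  m5 = 0\{b} | (no moves)
Q's transition system — 6 states:
  n0 = rec X. b.(c.c.0)\{b} + ((b.b.X)\{b,c} + c.(0 + X + b.0)) | -b-> n1, -c-> n2
  n1 = (c.c.0)\{b} | -c-> n3
  n2 = 0 + (rec X. b.(c.c.0)\{b} + ((b.b.X)\{b,c} + c.(0 + X + b.0))) + b.0 | -b-> n1, -b-> n4, -c-> n2
  n3 = (c.0)\{b} | -c-> n5
  n4 = 0 | (no moves)
  n5 = 0\{b} | (no moves)
Partition-refinement fixed point:
  B0 = {m0, n0}
  B1 = {m2, n2}
  B2 = {m1, n1}
  B3 = {m3, n3}
  B4 = {m4, m5, n4, n5}
m0 ∈ B0, n0 ∈ B0 → same block
Bisimilar ⇒ trace-equivalent.

trace-equivalent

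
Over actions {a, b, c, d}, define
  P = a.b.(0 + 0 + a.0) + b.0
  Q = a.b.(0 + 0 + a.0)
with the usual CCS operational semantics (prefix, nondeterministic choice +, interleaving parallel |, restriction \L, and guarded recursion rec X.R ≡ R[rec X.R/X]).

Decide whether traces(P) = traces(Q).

traces(P) ≠ traces(Q) — witness ⟨b⟩

P's transition system — 4 states:
  p0 = a.b.(0 + 0 + a.0) + b.0 has moves —a→ p1, —b→ p2
  p1 = b.(0 + 0 + a.0) has moves —b→ p3
  p2 = 0 has moves stopped
  p3 = 0 + 0 + a.0 has moves —a→ p2
Q's transition system — 4 states:
  q0 = a.b.(0 + 0 + a.0) has moves —a→ q1
  q1 = b.(0 + 0 + a.0) has moves —b→ q2
  q2 = 0 + 0 + a.0 has moves —a→ q3
  q3 = 0 has moves stopped
Run σ = ⟨b⟩ on P: start {p0}
  step 1 (b): {p2}
  ✓ P
Run σ = ⟨b⟩ on Q: start {q0}
  step 1 (b): ∅  — Q cannot continue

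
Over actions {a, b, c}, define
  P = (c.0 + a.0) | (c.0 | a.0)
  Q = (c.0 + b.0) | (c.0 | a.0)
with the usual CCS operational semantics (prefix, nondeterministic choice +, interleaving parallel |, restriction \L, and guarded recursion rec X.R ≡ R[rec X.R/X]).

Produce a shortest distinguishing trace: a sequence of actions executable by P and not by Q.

aa

P's transition system — 8 states:
  s0 = (c.0 + a.0) | (c.0 | a.0) | ··a··> s1, ··a··> s2, ··c··> s2, ··c··> s3
  s1 = (c.0 + a.0) | (c.0 | 0) | ··a··> s4, ··c··> s4, ··c··> s5
  s2 = 0 | (c.0 | a.0) | ··a··> s4, ··c··> s6
  s3 = (c.0 + a.0) | (0 | a.0) | ··a··> s5, ··a··> s6, ··c··> s6
  s4 = 0 | (c.0 | 0) | ··c··> s7
  s5 = (c.0 + a.0) | (0 | 0) | ··a··> s7, ··c··> s7
  s6 = 0 | (0 | a.0) | ··a··> s7
  s7 = 0 | (0 | 0) | deadlocked
Q's transition system — 8 states:
  t0 = (c.0 + b.0) | (c.0 | a.0) | ··a··> t1, ··b··> t2, ··c··> t2, ··c··> t3
  t1 = (c.0 + b.0) | (c.0 | 0) | ··b··> t4, ··c··> t4, ··c··> t5
  t2 = 0 | (c.0 | a.0) | ··a··> t4, ··c··> t6
  t3 = (c.0 + b.0) | (0 | a.0) | ··a··> t5, ··b··> t6, ··c··> t6
  t4 = 0 | (c.0 | 0) | ··c··> t7
  t5 = (c.0 + b.0) | (0 | 0) | ··b··> t7, ··c··> t7
  t6 = 0 | (0 | a.0) | ··a··> t7
  t7 = 0 | (0 | 0) | deadlocked
Trace ⟨aa⟩ through P, begin at {s0}:
  step 1 (a): {s1, s2}
  step 2 (a): {s4}
  P completes σ.
Trace ⟨aa⟩ through Q, begin at {t0}:
  step 1 (a): {t1}
  step 2 (a): no successor for Q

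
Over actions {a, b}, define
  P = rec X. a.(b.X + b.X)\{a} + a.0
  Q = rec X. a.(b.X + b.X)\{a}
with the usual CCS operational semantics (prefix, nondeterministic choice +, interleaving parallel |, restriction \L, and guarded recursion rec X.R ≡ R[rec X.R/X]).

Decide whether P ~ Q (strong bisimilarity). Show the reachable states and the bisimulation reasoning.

P ≁ Q

LTS(P): 4 reachable states
  p0 = rec X. a.(b.X + b.X)\{a} + a.0 ⊢ —a→ p1, —a→ p2
  p1 = (b.(rec X. a.(b.X + b.X)\{a} + a.0) + b.(rec X. a.(b.X + b.X)\{a} + a.0))\{a} ⊢ —b→ p3
  p2 = 0 ⊢ stopped
  p3 = (rec X. a.(b.X + b.X)\{a} + a.0)\{a} ⊢ stopped
LTS(Q): 3 reachable states
  q0 = rec X. a.(b.X + b.X)\{a} ⊢ —a→ q1
  q1 = (b.(rec X. a.(b.X + b.X)\{a}) + b.(rec X. a.(b.X + b.X)\{a}))\{a} ⊢ —b→ q2
  q2 = (rec X. a.(b.X + b.X)\{a})\{a} ⊢ stopped
Bisimilarity quotient blocks:
  B0 = {p0}
  B1 = {p2, p3, q2}
  B2 = {p1, q1}
  B3 = {q0}
p0 ∈ B0, q0 ∈ B3 → different blocks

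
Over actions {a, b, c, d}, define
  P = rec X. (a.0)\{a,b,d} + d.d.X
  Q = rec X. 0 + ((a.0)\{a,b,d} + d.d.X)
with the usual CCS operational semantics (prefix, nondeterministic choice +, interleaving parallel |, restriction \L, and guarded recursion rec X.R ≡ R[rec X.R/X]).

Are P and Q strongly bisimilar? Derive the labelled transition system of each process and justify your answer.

LTS(P): 2 reachable states
  u0 = rec X. (a.0)\{a,b,d} + d.d.X ⊢ ··d··> u1
  u1 = d.(rec X. (a.0)\{a,b,d} + d.d.X) ⊢ ··d··> u0
LTS(Q): 2 reachable states
  v0 = rec X. 0 + ((a.0)\{a,b,d} + d.d.X) ⊢ ··d··> v1
  v1 = d.(rec X. 0 + ((a.0)\{a,b,d} + d.d.X)) ⊢ ··d··> v0
Coarsest stable partition (strong bisimilarity classes):
  B0 = {u0, u1, v0, v1}
u0 ∈ B0, v0 ∈ B0 → same block

YES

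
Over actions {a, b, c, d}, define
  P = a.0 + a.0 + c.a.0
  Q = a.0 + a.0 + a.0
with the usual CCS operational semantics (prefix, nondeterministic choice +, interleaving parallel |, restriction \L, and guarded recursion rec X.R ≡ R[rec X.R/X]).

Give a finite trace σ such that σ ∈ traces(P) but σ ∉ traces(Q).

LTS(P): 3 reachable states
  m0 = a.0 + a.0 + c.a.0 | -a-> m1, -c-> m2
  m1 = 0 | stopped
  m2 = a.0 | -a-> m1
LTS(Q): 2 reachable states
  n0 = a.0 + a.0 + a.0 | -a-> n1
  n1 = 0 | stopped
Run σ = ⟨c⟩ on P: start {m0}
  after c @ step 1: {m2}
  — P admits the full trace.
Run σ = ⟨c⟩ on Q: start {n0}
  after c @ step 1: ∅ (Q stuck)

c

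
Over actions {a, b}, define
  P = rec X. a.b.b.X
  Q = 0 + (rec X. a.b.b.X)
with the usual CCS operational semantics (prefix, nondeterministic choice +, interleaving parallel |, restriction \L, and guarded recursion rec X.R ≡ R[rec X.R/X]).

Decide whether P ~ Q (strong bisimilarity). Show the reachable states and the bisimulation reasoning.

bisimilar

P's transition system — 3 states:
  m0 = rec X. a.b.b.X :: --a--▸ m1
  m1 = b.b.(rec X. a.b.b.X) :: --b--▸ m2
  m2 = b.(rec X. a.b.b.X) :: --b--▸ m0
Q's transition system — 4 states:
  n0 = 0 + (rec X. a.b.b.X) :: --a--▸ n1
  n1 = b.b.(rec X. a.b.b.X) :: --b--▸ n2
  n2 = b.(rec X. a.b.b.X) :: --b--▸ n3
  n3 = rec X. a.b.b.X :: --a--▸ n1
Coarsest stable partition (strong bisimilarity classes):
  B0 = {m0, n0, n3}
  B1 = {m1, n1}
  B2 = {m2, n2}
m0 ∈ B0, n0 ∈ B0 → same block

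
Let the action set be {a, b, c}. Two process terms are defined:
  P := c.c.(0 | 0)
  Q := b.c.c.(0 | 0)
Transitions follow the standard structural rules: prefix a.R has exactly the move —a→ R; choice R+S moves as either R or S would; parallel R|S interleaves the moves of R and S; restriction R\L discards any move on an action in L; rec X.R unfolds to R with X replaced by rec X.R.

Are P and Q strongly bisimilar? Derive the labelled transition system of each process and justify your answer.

not bisimilar

P's transition system — 3 states:
  u0 = c.c.(0 | 0) | ··c··> u1
  u1 = c.(0 | 0) | ··c··> u2
  u2 = 0 | 0 | ∅
Q's transition system — 4 states:
  v0 = b.c.c.(0 | 0) | ··b··> v1
  v1 = c.c.(0 | 0) | ··c··> v2
  v2 = c.(0 | 0) | ··c··> v3
  v3 = 0 | 0 | ∅
Coarsest stable partition (strong bisimilarity classes):
  B0 = {u0, v1}
  B1 = {u1, v2}
  B2 = {u2, v3}
  B3 = {v0}
u0 ∈ B0, v0 ∈ B3 → different blocks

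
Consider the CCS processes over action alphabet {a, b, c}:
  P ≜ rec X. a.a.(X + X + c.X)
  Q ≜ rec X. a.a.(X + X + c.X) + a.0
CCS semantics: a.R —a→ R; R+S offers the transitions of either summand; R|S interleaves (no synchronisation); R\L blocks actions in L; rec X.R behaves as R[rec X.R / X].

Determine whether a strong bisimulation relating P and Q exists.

not bisimilar

LTS(P): 3 reachable states
  u0 = rec X. a.a.(X + X + c.X) | =a=> u1
  u1 = a.((rec X. a.a.(X + X + c.X)) + (rec X. a.a.(X + X + c.X)) + c.(rec X. a.a.(X + X + c.X))) | =a=> u2
  u2 = (rec X. a.a.(X + X + c.X)) + (rec X. a.a.(X + X + c.X)) + c.(rec X. a.a.(X + X + c.X)) | =a=> u1, =c=> u0
LTS(Q): 4 reachable states
  v0 = rec X. a.a.(X + X + c.X) + a.0 | =a=> v1, =a=> v2
  v1 = 0 | ·
  v2 = a.((rec X. a.a.(X + X + c.X) + a.0) + (rec X. a.a.(X + X + c.X) + a.0) + c.(rec X. a.a.(X + X + c.X) + a.0)) | =a=> v3
  v3 = (rec X. a.a.(X + X + c.X) + a.0) + (rec X. a.a.(X + X + c.X) + a.0) + c.(rec X. a.a.(X + X + c.X) + a.0) | =a=> v1, =a=> v2, =c=> v0
Coarsest stable partition (strong bisimilarity classes):
  B0 = {u0}
  B1 = {u1}
  B2 = {u2}
  B3 = {v0}
  B4 = {v1}
  B5 = {v2}
  B6 = {v3}
u0 ∈ B0, v0 ∈ B3 → different blocks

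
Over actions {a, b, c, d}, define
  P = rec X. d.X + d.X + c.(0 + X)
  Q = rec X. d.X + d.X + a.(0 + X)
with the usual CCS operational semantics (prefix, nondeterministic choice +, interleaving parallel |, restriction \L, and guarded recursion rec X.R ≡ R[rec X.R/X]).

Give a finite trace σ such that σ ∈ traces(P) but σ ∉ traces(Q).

c

LTS(P): 2 reachable states
  m0 = rec X. d.X + d.X + c.(0 + X) :: —c→ m1, —d→ m0
  m1 = 0 + (rec X. d.X + d.X + c.(0 + X)) :: —c→ m1, —d→ m0
LTS(Q): 2 reachable states
  n0 = rec X. d.X + d.X + a.(0 + X) :: —a→ n1, —d→ n0
  n1 = 0 + (rec X. d.X + d.X + a.(0 + X)) :: —a→ n1, —d→ n0
Executing c from P (initial set {m0}):
  step 1 (c): {m1}
  P completes σ.
Executing c from Q (initial set {n0}):
  step 1 (c): ∅ (Q stuck)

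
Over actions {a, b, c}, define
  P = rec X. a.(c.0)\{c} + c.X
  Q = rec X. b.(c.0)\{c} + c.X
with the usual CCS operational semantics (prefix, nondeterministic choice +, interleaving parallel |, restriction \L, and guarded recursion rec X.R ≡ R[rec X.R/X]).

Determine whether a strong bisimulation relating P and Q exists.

P's transition system — 2 states:
  p0 = rec X. a.(c.0)\{c} + c.X | -a-> p1, -c-> p0
  p1 = (c.0)\{c} | ·
Q's transition system — 2 states:
  q0 = rec X. b.(c.0)\{c} + c.X | -b-> q1, -c-> q0
  q1 = (c.0)\{c} | ·
Coarsest stable partition (strong bisimilarity classes):
  B0 = {p0}
  B1 = {p1, q1}
  B2 = {q0}
p0 ∈ B0, q0 ∈ B2 → different blocks

P ≁ Q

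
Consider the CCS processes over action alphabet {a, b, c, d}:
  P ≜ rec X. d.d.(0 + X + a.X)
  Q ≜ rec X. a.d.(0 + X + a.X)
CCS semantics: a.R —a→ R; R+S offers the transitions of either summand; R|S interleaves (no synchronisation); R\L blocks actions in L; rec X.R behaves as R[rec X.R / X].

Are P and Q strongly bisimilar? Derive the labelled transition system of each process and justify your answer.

P's transition system — 3 states:
  s0 = rec X. d.d.(0 + X + a.X) has moves ··d··> s1
  s1 = d.(0 + (rec X. d.d.(0 + X + a.X)) + a.(rec X. d.d.(0 + X + a.X))) has moves ··d··> s2
  s2 = 0 + (rec X. d.d.(0 + X + a.X)) + a.(rec X. d.d.(0 + X + a.X)) has moves ··a··> s0, ··d··> s1
Q's transition system — 3 states:
  t0 = rec X. a.d.(0 + X + a.X) has moves ··a··> t1
  t1 = d.(0 + (rec X. a.d.(0 + X + a.X)) + a.(rec X. a.d.(0 + X + a.X))) has moves ··d··> t2
  t2 = 0 + (rec X. a.d.(0 + X + a.X)) + a.(rec X. a.d.(0 + X + a.X)) has moves ··a··> t0, ··a··> t1
Partition-refinement fixed point:
  B0 = {s0}
  B1 = {s1}
  B2 = {s2}
  B3 = {t0}
  B4 = {t1}
  B5 = {t2}
s0 ∈ B0, t0 ∈ B3 → different blocks

P ≁ Q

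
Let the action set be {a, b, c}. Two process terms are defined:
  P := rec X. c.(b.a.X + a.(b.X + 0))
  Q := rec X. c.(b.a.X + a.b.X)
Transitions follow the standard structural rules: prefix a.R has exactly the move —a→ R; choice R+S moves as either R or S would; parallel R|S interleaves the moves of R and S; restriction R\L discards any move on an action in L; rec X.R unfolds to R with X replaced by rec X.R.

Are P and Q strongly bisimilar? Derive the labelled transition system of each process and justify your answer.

P's transition system — 4 states:
  u0 = rec X. c.(b.a.X + a.(b.X + 0)) → —c→ u1
  u1 = b.a.(rec X. c.(b.a.X + a.(b.X + 0))) + a.(b.(rec X. c.(b.a.X + a.(b.X + 0))) + 0) → —a→ u2, —b→ u3
  u2 = b.(rec X. c.(b.a.X + a.(b.X + 0))) + 0 → —b→ u0
  u3 = a.(rec X. c.(b.a.X + a.(b.X + 0))) → —a→ u0
Q's transition system — 4 states:
  v0 = rec X. c.(b.a.X + a.b.X) → —c→ v1
  v1 = b.a.(rec X. c.(b.a.X + a.b.X)) + a.b.(rec X. c.(b.a.X + a.b.X)) → —a→ v2, —b→ v3
  v2 = b.(rec X. c.(b.a.X + a.b.X)) → —b→ v0
  v3 = a.(rec X. c.(b.a.X + a.b.X)) → —a→ v0
Partition-refinement fixed point:
  B0 = {u0, v0}
  B1 = {u1, v1}
  B2 = {u2, v2}
  B3 = {u3, v3}
u0 ∈ B0, v0 ∈ B0 → same block

YES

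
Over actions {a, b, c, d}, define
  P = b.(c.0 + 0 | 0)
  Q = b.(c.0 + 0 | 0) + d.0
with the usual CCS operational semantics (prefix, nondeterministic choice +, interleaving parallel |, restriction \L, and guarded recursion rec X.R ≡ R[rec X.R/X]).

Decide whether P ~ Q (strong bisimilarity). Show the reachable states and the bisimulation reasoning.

NO

P's transition system — 3 states:
  u0 = b.(c.0 + 0 | 0) ⊢ —b→ u1
  u1 = c.0 + 0 | 0 ⊢ —c→ u2
  u2 = 0 ⊢ ·
Q's transition system — 3 states:
  v0 = b.(c.0 + 0 | 0) + d.0 ⊢ —b→ v1, —d→ v2
  v1 = c.0 + 0 | 0 ⊢ —c→ v2
  v2 = 0 ⊢ ·
Partition-refinement fixed point:
  B0 = {u0}
  B1 = {u1, v1}
  B2 = {u2, v2}
  B3 = {v0}
u0 ∈ B0, v0 ∈ B3 → different blocks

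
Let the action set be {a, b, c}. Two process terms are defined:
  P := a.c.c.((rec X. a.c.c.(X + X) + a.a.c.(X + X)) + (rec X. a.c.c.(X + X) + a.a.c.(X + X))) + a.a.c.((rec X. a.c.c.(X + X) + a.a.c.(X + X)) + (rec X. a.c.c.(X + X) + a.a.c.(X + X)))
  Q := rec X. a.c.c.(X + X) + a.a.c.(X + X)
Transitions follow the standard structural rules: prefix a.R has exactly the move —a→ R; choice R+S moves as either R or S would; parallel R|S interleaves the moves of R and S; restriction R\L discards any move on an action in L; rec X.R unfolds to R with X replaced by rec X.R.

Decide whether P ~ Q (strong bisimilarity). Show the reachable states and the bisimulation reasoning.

P ~ Q

LTS(P): 5 reachable states
  m0 = a.c.c.((rec X. a.c.c.(X + X) + a.a.c.(X + X)) + (rec X. a.c.c.(X + X) + a.a.c.(X + X))) + a.a.c.((rec X. a.c.c.(X + X) + a.a.c.(X + X)) + (rec X. a.c.c.(X + X) + a.a.c.(X + X))) :: =a=> m1, =a=> m2
  m1 = a.c.((rec X. a.c.c.(X + X) + a.a.c.(X + X)) + (rec X. a.c.c.(X + X) + a.a.c.(X + X))) :: =a=> m3
  m2 = c.c.((rec X. a.c.c.(X + X) + a.a.c.(X + X)) + (rec X. a.c.c.(X + X) + a.a.c.(X + X))) :: =c=> m3
  m3 = c.((rec X. a.c.c.(X + X) + a.a.c.(X + X)) + (rec X. a.c.c.(X + X) + a.a.c.(X + X))) :: =c=> m4
  m4 = (rec X. a.c.c.(X + X) + a.a.c.(X + X)) + (rec X. a.c.c.(X + X) + a.a.c.(X + X)) :: =a=> m1, =a=> m2
LTS(Q): 5 reachable states
  n0 = rec X. a.c.c.(X + X) + a.a.c.(X + X) :: =a=> n1, =a=> n2
  n1 = a.c.((rec X. a.c.c.(X + X) + a.a.c.(X + X)) + (rec X. a.c.c.(X + X) + a.a.c.(X + X))) :: =a=> n3
  n2 = c.c.((rec X. a.c.c.(X + X) + a.a.c.(X + X)) + (rec X. a.c.c.(X + X) + a.a.c.(X + X))) :: =c=> n3
  n3 = c.((rec X. a.c.c.(X + X) + a.a.c.(X + X)) + (rec X. a.c.c.(X + X) + a.a.c.(X + X))) :: =c=> n4
  n4 = (rec X. a.c.c.(X + X) + a.a.c.(X + X)) + (rec X. a.c.c.(X + X) + a.a.c.(X + X)) :: =a=> n1, =a=> n2
Coarsest stable partition (strong bisimilarity classes):
  B0 = {m0, m4, n0, n4}
  B1 = {m2, n2}
  B2 = {m3, n3}
  B3 = {m1, n1}
m0 ∈ B0, n0 ∈ B0 → same block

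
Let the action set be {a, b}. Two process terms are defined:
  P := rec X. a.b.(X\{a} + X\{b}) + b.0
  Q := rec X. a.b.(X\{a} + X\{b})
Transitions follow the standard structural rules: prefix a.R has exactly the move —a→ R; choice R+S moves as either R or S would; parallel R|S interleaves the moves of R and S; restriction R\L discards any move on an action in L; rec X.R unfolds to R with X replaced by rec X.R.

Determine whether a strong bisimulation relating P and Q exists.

Reachable graph of P (6 states):
  s0 = rec X. a.b.(X\{a} + X\{b}) + b.0 | --a--▸ s1, --b--▸ s2
  s1 = b.((rec X. a.b.(X\{a} + X\{b}) + b.0)\{a} + (rec X. a.b.(X\{a} + X\{b}) + b.0)\{b}) | --b--▸ s3
  s2 = 0 | stopped
  s3 = (rec X. a.b.(X\{a} + X\{b}) + b.0)\{a} + (rec X. a.b.(X\{a} + X\{b}) + b.0)\{b} | --a--▸ s4, --b--▸ s5
  s4 = (b.((rec X. a.b.(X\{a} + X\{b}) + b.0)\{a} + (rec X. a.b.(X\{a} + X\{b}) + b.0)\{b}))\{b} | stopped
  s5 = 0\{a} | stopped
Reachable graph of Q (4 states):
  t0 = rec X. a.b.(X\{a} + X\{b}) | --a--▸ t1
  t1 = b.((rec X. a.b.(X\{a} + X\{b}))\{a} + (rec X. a.b.(X\{a} + X\{b}))\{b}) | --b--▸ t2
  t2 = (rec X. a.b.(X\{a} + X\{b}))\{a} + (rec X. a.b.(X\{a} + X\{b}))\{b} | --a--▸ t3
  t3 = (b.((rec X. a.b.(X\{a} + X\{b}))\{a} + (rec X. a.b.(X\{a} + X\{b}))\{b}))\{b} | stopped
Partition-refinement fixed point:
  B0 = {s0}
  B1 = {s1}
  B2 = {s3}
  B3 = {s2, s4, s5, t3}
  B4 = {t0}
  B5 = {t1}
  B6 = {t2}
s0 ∈ B0, t0 ∈ B4 → different blocks

NO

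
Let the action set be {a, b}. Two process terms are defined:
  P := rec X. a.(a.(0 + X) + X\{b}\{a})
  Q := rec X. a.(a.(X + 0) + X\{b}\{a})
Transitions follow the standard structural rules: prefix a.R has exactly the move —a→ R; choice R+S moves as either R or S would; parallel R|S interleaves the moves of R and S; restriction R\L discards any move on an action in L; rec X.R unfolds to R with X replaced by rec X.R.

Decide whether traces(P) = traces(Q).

trace-equivalent

LTS(P): 3 reachable states
  s0 = rec X. a.(a.(0 + X) + X\{b}\{a}) :: --a--▸ s1
  s1 = a.(0 + (rec X. a.(a.(0 + X) + X\{b}\{a}))) + (rec X. a.(a.(0 + X) + X\{b}\{a}))\{b}\{a} :: --a--▸ s2
  s2 = 0 + (rec X. a.(a.(0 + X) + X\{b}\{a})) :: --a--▸ s1
LTS(Q): 3 reachable states
  t0 = rec X. a.(a.(X + 0) + X\{b}\{a}) :: --a--▸ t1
  t1 = a.((rec X. a.(a.(X + 0) + X\{b}\{a})) + 0) + (rec X. a.(a.(X + 0) + X\{b}\{a}))\{b}\{a} :: --a--▸ t2
  t2 = (rec X. a.(a.(X + 0) + X\{b}\{a})) + 0 :: --a--▸ t1
Bisimilarity quotient blocks:
  B0 = {s0, s1, s2, t0, t1, t2}
s0 ∈ B0, t0 ∈ B0 → same block
Bisimilar ⇒ trace-equivalent.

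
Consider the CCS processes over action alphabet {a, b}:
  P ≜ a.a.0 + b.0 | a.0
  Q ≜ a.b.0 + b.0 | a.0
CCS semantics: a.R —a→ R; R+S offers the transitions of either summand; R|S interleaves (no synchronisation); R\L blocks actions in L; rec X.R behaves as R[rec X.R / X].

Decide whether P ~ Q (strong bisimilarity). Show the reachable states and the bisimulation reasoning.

P's transition system — 6 states:
  m0 = a.a.0 + b.0 | a.0 has moves --a--▸ m1, --a--▸ m2, --b--▸ m3
  m1 = a.0 has moves --a--▸ m4
  m2 = b.0 | 0 has moves --b--▸ m5
  m3 = 0 | a.0 has moves --a--▸ m5
  m4 = 0 has moves deadlocked
  m5 = 0 | 0 has moves deadlocked
Q's transition system — 6 states:
  n0 = a.b.0 + b.0 | a.0 has moves --a--▸ n1, --a--▸ n2, --b--▸ n3
  n1 = b.0 has moves --b--▸ n4
  n2 = b.0 | 0 has moves --b--▸ n5
  n3 = 0 | a.0 has moves --a--▸ n5
  n4 = 0 has moves deadlocked
  n5 = 0 | 0 has moves deadlocked
Partition-refinement fixed point:
  B0 = {m0}
  B1 = {m1, m3, n3}
  B2 = {m4, m5, n4, n5}
  B3 = {m2, n1, n2}
  B4 = {n0}
m0 ∈ B0, n0 ∈ B4 → different blocks

P ≁ Q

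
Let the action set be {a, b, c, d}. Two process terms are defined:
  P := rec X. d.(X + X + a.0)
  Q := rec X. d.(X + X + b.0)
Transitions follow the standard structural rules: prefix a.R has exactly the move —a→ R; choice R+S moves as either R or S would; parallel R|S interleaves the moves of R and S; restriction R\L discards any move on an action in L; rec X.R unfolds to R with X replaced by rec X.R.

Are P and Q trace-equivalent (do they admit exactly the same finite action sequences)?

NO — witness ⟨da⟩

P's transition system — 3 states:
  u0 = rec X. d.(X + X + a.0) :: ··d··> u1
  u1 = (rec X. d.(X + X + a.0)) + (rec X. d.(X + X + a.0)) + a.0 :: ··a··> u2, ··d··> u1
  u2 = 0 :: ·
Q's transition system — 3 states:
  v0 = rec X. d.(X + X + b.0) :: ··d··> v1
  v1 = (rec X. d.(X + X + b.0)) + (rec X. d.(X + X + b.0)) + b.0 :: ··b··> v2, ··d··> v1
  v2 = 0 :: ·
Executing da from P (initial set {u0}):
  after d @ step 1: {u1}
  after a @ step 2: {u2}
  P completes σ.
Executing da from Q (initial set {v0}):
  after d @ step 1: {v1}
  after a @ step 2: ∅  — Q cannot continue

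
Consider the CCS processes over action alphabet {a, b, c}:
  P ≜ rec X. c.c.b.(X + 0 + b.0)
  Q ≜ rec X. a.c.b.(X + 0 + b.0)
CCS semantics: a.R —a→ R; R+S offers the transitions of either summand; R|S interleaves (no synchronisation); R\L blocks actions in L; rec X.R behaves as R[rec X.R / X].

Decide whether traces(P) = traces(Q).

trace-distinct — witness ⟨c⟩

Reachable graph of P (5 states):
  m0 = rec X. c.c.b.(X + 0 + b.0) → —c→ m1
  m1 = c.b.((rec X. c.c.b.(X + 0 + b.0)) + 0 + b.0) → —c→ m2
  m2 = b.((rec X. c.c.b.(X + 0 + b.0)) + 0 + b.0) → —b→ m3
  m3 = (rec X. c.c.b.(X + 0 + b.0)) + 0 + b.0 → —b→ m4, —c→ m1
  m4 = 0 → stopped
Reachable graph of Q (5 states):
  n0 = rec X. a.c.b.(X + 0 + b.0) → —a→ n1
  n1 = c.b.((rec X. a.c.b.(X + 0 + b.0)) + 0 + b.0) → —c→ n2
  n2 = b.((rec X. a.c.b.(X + 0 + b.0)) + 0 + b.0) → —b→ n3
  n3 = (rec X. a.c.b.(X + 0 + b.0)) + 0 + b.0 → —a→ n1, —b→ n4
  n4 = 0 → stopped
Trace ⟨c⟩ through P, begin at {m0}:
  step 1 (c): {m1}
  P completes σ.
Trace ⟨c⟩ through Q, begin at {n0}:
  step 1 (c): ∅ (Q stuck)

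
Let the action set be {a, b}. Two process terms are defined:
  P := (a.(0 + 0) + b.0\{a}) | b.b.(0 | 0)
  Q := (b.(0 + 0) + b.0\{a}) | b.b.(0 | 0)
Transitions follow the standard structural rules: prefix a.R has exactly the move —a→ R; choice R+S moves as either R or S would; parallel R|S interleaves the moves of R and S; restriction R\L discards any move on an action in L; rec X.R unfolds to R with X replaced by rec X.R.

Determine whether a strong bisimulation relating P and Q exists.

NO

Reachable graph of P (9 states):
  u0 = (a.(0 + 0) + b.0\{a}) | b.b.(0 | 0) → ··a··> u1, ··b··> u2, ··b··> u3
  u1 = (0 + 0) | b.b.(0 | 0) → ··b··> u4
  u2 = (a.(0 + 0) + b.0\{a}) | b.(0 | 0) → ··a··> u4, ··b··> u5, ··b··> u6
  u3 = 0\{a} | b.b.(0 | 0) → ··b··> u6
  u4 = (0 + 0) | b.(0 | 0) → ··b··> u7
  u5 = (a.(0 + 0) + b.0\{a}) | (0 | 0) → ··a··> u7, ··b··> u8
  u6 = 0\{a} | b.(0 | 0) → ··b··> u8
  u7 = (0 + 0) | (0 | 0) → stopped
  u8 = 0\{a} | (0 | 0) → stopped
Reachable graph of Q (9 states):
  v0 = (b.(0 + 0) + b.0\{a}) | b.b.(0 | 0) → ··b··> v1, ··b··> v2, ··b··> v3
  v1 = (0 + 0) | b.b.(0 | 0) → ··b··> v4
  v2 = (b.(0 + 0) + b.0\{a}) | b.(0 | 0) → ··b··> v4, ··b··> v5, ··b··> v6
  v3 = 0\{a} | b.b.(0 | 0) → ··b··> v6
  v4 = (0 + 0) | b.(0 | 0) → ··b··> v7
  v5 = (b.(0 + 0) + b.0\{a}) | (0 | 0) → ··b··> v7, ··b··> v8
  v6 = 0\{a} | b.(0 | 0) → ··b··> v8
  v7 = (0 + 0) | (0 | 0) → stopped
  v8 = 0\{a} | (0 | 0) → stopped
Coarsest stable partition (strong bisimilarity classes):
  B0 = {u0}
  B1 = {u2}
  B2 = {u4, u6, v4, v5, v6}
  B3 = {u7, u8, v7, v8}
  B4 = {u5}
  B5 = {u1, u3, v1, v2, v3}
  B6 = {v0}
u0 ∈ B0, v0 ∈ B6 → different blocks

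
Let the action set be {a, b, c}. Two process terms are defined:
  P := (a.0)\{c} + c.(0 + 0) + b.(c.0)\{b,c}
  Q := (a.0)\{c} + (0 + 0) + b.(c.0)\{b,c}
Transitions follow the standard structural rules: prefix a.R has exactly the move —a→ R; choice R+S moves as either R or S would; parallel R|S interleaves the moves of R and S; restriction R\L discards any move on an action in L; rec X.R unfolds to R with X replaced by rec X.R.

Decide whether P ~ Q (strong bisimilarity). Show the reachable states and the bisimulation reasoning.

P's transition system — 4 states:
  p0 = (a.0)\{c} + c.(0 + 0) + b.(c.0)\{b,c} | =a=> p1, =b=> p2, =c=> p3
  p1 = 0\{c} | ∅
  p2 = (c.0)\{b,c} | ∅
  p3 = 0 + 0 | ∅
Q's transition system — 3 states:
  q0 = (a.0)\{c} + (0 + 0) + b.(c.0)\{b,c} | =a=> q1, =b=> q2
  q1 = 0\{c} | ∅
  q2 = (c.0)\{b,c} | ∅
Bisimilarity quotient blocks:
  B0 = {p0}
  B1 = {p1, p2, p3, q1, q2}
  B2 = {q0}
p0 ∈ B0, q0 ∈ B2 → different blocks

not bisimilar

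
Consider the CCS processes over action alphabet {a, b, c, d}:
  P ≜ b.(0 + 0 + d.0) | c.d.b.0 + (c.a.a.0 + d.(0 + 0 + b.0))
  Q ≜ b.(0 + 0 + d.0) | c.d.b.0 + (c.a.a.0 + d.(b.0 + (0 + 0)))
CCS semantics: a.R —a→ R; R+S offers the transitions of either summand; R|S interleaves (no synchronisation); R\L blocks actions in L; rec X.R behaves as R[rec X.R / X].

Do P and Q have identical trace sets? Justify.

YES

LTS(P): 16 reachable states
  m0 = b.(0 + 0 + d.0) | c.d.b.0 + (c.a.a.0 + d.(0 + 0 + b.0)) ⊢ =b=> m1, =c=> m2, =c=> m3, =d=> m4
  m1 = (0 + 0 + d.0) | c.d.b.0 ⊢ =c=> m5, =d=> m6
  m2 = a.a.0 ⊢ =a=> m7
  m3 = b.(0 + 0 + d.0) | d.b.0 ⊢ =b=> m5, =d=> m8
  m4 = 0 + 0 + b.0 ⊢ =b=> m9
  m5 = (0 + 0 + d.0) | d.b.0 ⊢ =d=> m10, =d=> m11
  m6 = 0 | c.d.b.0 ⊢ =c=> m11
  m7 = a.0 ⊢ =a=> m9
  m8 = b.(0 + 0 + d.0) | b.0 ⊢ =b=> m10, =b=> m12
  m9 = 0 ⊢ stopped
  m10 = (0 + 0 + d.0) | b.0 ⊢ =b=> m13, =d=> m14
  m11 = 0 | d.b.0 ⊢ =d=> m14
  m12 = b.(0 + 0 + d.0) | 0 ⊢ =b=> m13
  m13 = (0 + 0 + d.0) | 0 ⊢ =d=> m15
  m14 = 0 | b.0 ⊢ =b=> m15
  m15 = 0 | 0 ⊢ stopped
LTS(Q): 16 reachable states
  n0 = b.(0 + 0 + d.0) | c.d.b.0 + (c.a.a.0 + d.(b.0 + (0 + 0))) ⊢ =b=> n1, =c=> n2, =c=> n3, =d=> n4
  n1 = (0 + 0 + d.0) | c.d.b.0 ⊢ =c=> n5, =d=> n6
  n2 = a.a.0 ⊢ =a=> n7
  n3 = b.(0 + 0 + d.0) | d.b.0 ⊢ =b=> n5, =d=> n8
  n4 = b.0 + (0 + 0) ⊢ =b=> n9
  n5 = (0 + 0 + d.0) | d.b.0 ⊢ =d=> n10, =d=> n11
  n6 = 0 | c.d.b.0 ⊢ =c=> n11
  n7 = a.0 ⊢ =a=> n9
  n8 = b.(0 + 0 + d.0) | b.0 ⊢ =b=> n10, =b=> n12
  n9 = 0 ⊢ stopped
  n10 = (0 + 0 + d.0) | b.0 ⊢ =b=> n13, =d=> n14
  n11 = 0 | d.b.0 ⊢ =d=> n14
  n12 = b.(0 + 0 + d.0) | 0 ⊢ =b=> n13
  n13 = (0 + 0 + d.0) | 0 ⊢ =d=> n15
  n14 = 0 | b.0 ⊢ =b=> n15
  n15 = 0 | 0 ⊢ stopped
Coarsest stable partition (strong bisimilarity classes):
  B0 = {m0, n0}
  B1 = {m3, n3}
  B2 = {m8, n8}
  B3 = {m12, n12}
  B4 = {m13, n13}
  B5 = {m15, m9, n15, n9}
  B6 = {m10, n10}
  B7 = {m14, m4, n14, n4}
  B8 = {m5, n5}
  B9 = {m11, n11}
  B10 = {m2, n2}
  B11 = {m7, n7}
  B12 = {m1, n1}
  B13 = {m6, n6}
m0 ∈ B0, n0 ∈ B0 → same block
Bisimilar ⇒ trace-equivalent.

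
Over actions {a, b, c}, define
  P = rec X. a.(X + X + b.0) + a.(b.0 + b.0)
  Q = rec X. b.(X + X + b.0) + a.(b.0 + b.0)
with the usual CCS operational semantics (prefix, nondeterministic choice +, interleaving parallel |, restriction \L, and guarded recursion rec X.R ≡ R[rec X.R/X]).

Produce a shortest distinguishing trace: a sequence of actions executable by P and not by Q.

aa

Reachable graph of P (4 states):
  s0 = rec X. a.(X + X + b.0) + a.(b.0 + b.0) has moves =a=> s1, =a=> s2
  s1 = (rec X. a.(X + X + b.0) + a.(b.0 + b.0)) + (rec X. a.(X + X + b.0) + a.(b.0 + b.0)) + b.0 has moves =a=> s1, =a=> s2, =b=> s3
  s2 = b.0 + b.0 has moves =b=> s3
  s3 = 0 has moves ∅
Reachable graph of Q (4 states):
  t0 = rec X. b.(X + X + b.0) + a.(b.0 + b.0) has moves =a=> t1, =b=> t2
  t1 = b.0 + b.0 has moves =b=> t3
  t2 = (rec X. b.(X + X + b.0) + a.(b.0 + b.0)) + (rec X. b.(X + X + b.0) + a.(b.0 + b.0)) + b.0 has moves =a=> t1, =b=> t2, =b=> t3
  t3 = 0 has moves ∅
Run σ = ⟨aa⟩ on P: start {s0}
  after a @ step 1: {s1, s2}
  after a @ step 2: {s1, s2}
  P completes σ.
Run σ = ⟨aa⟩ on Q: start {t0}
  after a @ step 1: {t1}
  after a @ step 2: ∅ (Q stuck)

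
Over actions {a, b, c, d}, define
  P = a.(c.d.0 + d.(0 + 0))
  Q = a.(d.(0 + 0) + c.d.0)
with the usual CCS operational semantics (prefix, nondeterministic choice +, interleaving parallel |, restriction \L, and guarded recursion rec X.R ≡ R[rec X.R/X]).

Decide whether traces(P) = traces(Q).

traces(P) = traces(Q)

Reachable graph of P (5 states):
  u0 = a.(c.d.0 + d.(0 + 0)) ⊢ --a--▸ u1
  u1 = c.d.0 + d.(0 + 0) ⊢ --c--▸ u2, --d--▸ u3
  u2 = d.0 ⊢ --d--▸ u4
  u3 = 0 + 0 ⊢ deadlocked
  u4 = 0 ⊢ deadlocked
Reachable graph of Q (5 states):
  v0 = a.(d.(0 + 0) + c.d.0) ⊢ --a--▸ v1
  v1 = d.(0 + 0) + c.d.0 ⊢ --c--▸ v2, --d--▸ v3
  v2 = d.0 ⊢ --d--▸ v4
  v3 = 0 + 0 ⊢ deadlocked
  v4 = 0 ⊢ deadlocked
Coarsest stable partition (strong bisimilarity classes):
  B0 = {u0, v0}
  B1 = {u1, v1}
  B2 = {u3, u4, v3, v4}
  B3 = {u2, v2}
u0 ∈ B0, v0 ∈ B0 → same block
Bisimilar ⇒ trace-equivalent.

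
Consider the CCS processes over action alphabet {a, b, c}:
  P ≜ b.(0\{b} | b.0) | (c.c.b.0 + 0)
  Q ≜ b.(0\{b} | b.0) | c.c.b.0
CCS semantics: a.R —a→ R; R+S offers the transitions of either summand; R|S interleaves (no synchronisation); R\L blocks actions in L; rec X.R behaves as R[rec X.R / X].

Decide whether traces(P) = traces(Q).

P's transition system — 12 states:
  s0 = b.(0\{b} | b.0) | (c.c.b.0 + 0) ⊢ ··b··> s1, ··c··> s2
  s1 = 0\{b} | b.0 | (c.c.b.0 + 0) ⊢ ··b··> s3, ··c··> s4
  s2 = b.(0\{b} | b.0) | c.b.0 ⊢ ··b··> s4, ··c··> s5
  s3 = 0\{b} | 0 | (c.c.b.0 + 0) ⊢ ··c··> s6
  s4 = 0\{b} | b.0 | c.b.0 ⊢ ··b··> s6, ··c··> s7
  s5 = b.(0\{b} | b.0) | b.0 ⊢ ··b··> s7, ··b··> s8
  s6 = 0\{b} | 0 | c.b.0 ⊢ ··c··> s9
  s7 = 0\{b} | b.0 | b.0 ⊢ ··b··> s10, ··b··> s9
  s8 = b.(0\{b} | b.0) | 0 ⊢ ··b··> s10
  s9 = 0\{b} | 0 | b.0 ⊢ ··b··> s11
  s10 = 0\{b} | b.0 | 0 ⊢ ··b··> s11
  s11 = 0\{b} | 0 | 0 ⊢ stopped
Q's transition system — 12 states:
  t0 = b.(0\{b} | b.0) | c.c.b.0 ⊢ ··b··> t1, ··c··> t2
  t1 = 0\{b} | b.0 | c.c.b.0 ⊢ ··b··> t3, ··c··> t4
  t2 = b.(0\{b} | b.0) | c.b.0 ⊢ ··b··> t4, ··c··> t5
  t3 = 0\{b} | 0 | c.c.b.0 ⊢ ··c··> t6
  t4 = 0\{b} | b.0 | c.b.0 ⊢ ··b··> t6, ··c··> t7
  t5 = b.(0\{b} | b.0) | b.0 ⊢ ··b··> t7, ··b··> t8
  t6 = 0\{b} | 0 | c.b.0 ⊢ ··c··> t9
  t7 = 0\{b} | b.0 | b.0 ⊢ ··b··> t10, ··b··> t9
  t8 = b.(0\{b} | b.0) | 0 ⊢ ··b··> t10
  t9 = 0\{b} | 0 | b.0 ⊢ ··b··> t11
  t10 = 0\{b} | b.0 | 0 ⊢ ··b··> t11
  t11 = 0\{b} | 0 | 0 ⊢ stopped
Coarsest stable partition (strong bisimilarity classes):
  B0 = {s0, t0}
  B1 = {s2, t2}
  B2 = {s5, t5}
  B3 = {s7, s8, t7, t8}
  B4 = {s10, s9, t10, t9}
  B5 = {s11, t11}
  B6 = {s4, t4}
  B7 = {s6, t6}
  B8 = {s1, t1}
  B9 = {s3, t3}
s0 ∈ B0, t0 ∈ B0 → same block
Bisimilar ⇒ trace-equivalent.

traces(P) = traces(Q)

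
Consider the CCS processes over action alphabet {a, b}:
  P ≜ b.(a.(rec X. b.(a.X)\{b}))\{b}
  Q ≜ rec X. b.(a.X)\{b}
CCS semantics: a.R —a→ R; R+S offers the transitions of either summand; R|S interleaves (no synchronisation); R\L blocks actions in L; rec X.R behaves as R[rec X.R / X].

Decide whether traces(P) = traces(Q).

LTS(P): 3 reachable states
  u0 = b.(a.(rec X. b.(a.X)\{b}))\{b} :: -b-> u1
  u1 = (a.(rec X. b.(a.X)\{b}))\{b} :: -a-> u2
  u2 = (rec X. b.(a.X)\{b})\{b} :: ·
LTS(Q): 3 reachable states
  v0 = rec X. b.(a.X)\{b} :: -b-> v1
  v1 = (a.(rec X. b.(a.X)\{b}))\{b} :: -a-> v2
  v2 = (rec X. b.(a.X)\{b})\{b} :: ·
Partition-refinement fixed point:
  B0 = {u0, v0}
  B1 = {u1, v1}
  B2 = {u2, v2}
u0 ∈ B0, v0 ∈ B0 → same block
Bisimilar ⇒ trace-equivalent.

traces(P) = traces(Q)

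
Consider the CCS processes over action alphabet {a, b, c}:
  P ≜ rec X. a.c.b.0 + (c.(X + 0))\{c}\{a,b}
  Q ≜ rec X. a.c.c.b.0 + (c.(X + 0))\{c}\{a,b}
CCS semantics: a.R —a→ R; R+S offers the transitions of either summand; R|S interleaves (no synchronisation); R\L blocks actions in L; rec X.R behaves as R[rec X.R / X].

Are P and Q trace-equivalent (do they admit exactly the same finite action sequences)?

traces(P) ≠ traces(Q) — witness ⟨acb⟩

Reachable graph of P (4 states):
  m0 = rec X. a.c.b.0 + (c.(X + 0))\{c}\{a,b} ⊢ --a--▸ m1
  m1 = c.b.0 ⊢ --c--▸ m2
  m2 = b.0 ⊢ --b--▸ m3
  m3 = 0 ⊢ (no moves)
Reachable graph of Q (5 states):
  n0 = rec X. a.c.c.b.0 + (c.(X + 0))\{c}\{a,b} ⊢ --a--▸ n1
  n1 = c.c.b.0 ⊢ --c--▸ n2
  n2 = c.b.0 ⊢ --c--▸ n3
  n3 = b.0 ⊢ --b--▸ n4
  n4 = 0 ⊢ (no moves)
Trace ⟨acb⟩ through P, begin at {m0}:
  [1] a ⇒ {m1}
  [2] c ⇒ {m2}
  [3] b ⇒ {m3}
  — P admits the full trace.
Trace ⟨acb⟩ through Q, begin at {n0}:
  [1] a ⇒ {n1}
  [2] c ⇒ {n2}
  [3] b ⇒ ∅  — Q cannot continue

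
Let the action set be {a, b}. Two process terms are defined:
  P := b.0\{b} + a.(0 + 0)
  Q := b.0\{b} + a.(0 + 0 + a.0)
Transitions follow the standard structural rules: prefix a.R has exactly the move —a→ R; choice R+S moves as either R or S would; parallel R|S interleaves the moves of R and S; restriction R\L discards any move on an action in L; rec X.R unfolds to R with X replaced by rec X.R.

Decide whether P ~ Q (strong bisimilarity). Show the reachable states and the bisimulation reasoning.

LTS(P): 3 reachable states
  p0 = b.0\{b} + a.(0 + 0) has moves ··a··> p1, ··b··> p2
  p1 = 0 + 0 has moves deadlocked
  p2 = 0\{b} has moves deadlocked
LTS(Q): 4 reachable states
  q0 = b.0\{b} + a.(0 + 0 + a.0) has moves ··a··> q1, ··b··> q2
  q1 = 0 + 0 + a.0 has moves ··a··> q3
  q2 = 0\{b} has moves deadlocked
  q3 = 0 has moves deadlocked
Bisimilarity quotient blocks:
  B0 = {p0}
  B1 = {p1, p2, q2, q3}
  B2 = {q0}
  B3 = {q1}
p0 ∈ B0, q0 ∈ B2 → different blocks

not bisimilar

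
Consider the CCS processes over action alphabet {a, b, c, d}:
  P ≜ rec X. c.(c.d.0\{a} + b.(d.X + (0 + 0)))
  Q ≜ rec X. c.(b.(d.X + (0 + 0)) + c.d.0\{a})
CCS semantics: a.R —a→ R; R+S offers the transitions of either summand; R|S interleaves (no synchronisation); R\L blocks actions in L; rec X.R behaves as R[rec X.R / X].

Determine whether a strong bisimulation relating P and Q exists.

LTS(P): 5 reachable states
  u0 = rec X. c.(c.d.0\{a} + b.(d.X + (0 + 0))) → =c=> u1
  u1 = c.d.0\{a} + b.(d.(rec X. c.(c.d.0\{a} + b.(d.X + (0 + 0)))) + (0 + 0)) → =b=> u2, =c=> u3
  u2 = d.(rec X. c.(c.d.0\{a} + b.(d.X + (0 + 0)))) + (0 + 0) → =d=> u0
  u3 = d.0\{a} → =d=> u4
  u4 = 0\{a} → stopped
LTS(Q): 5 reachable states
  v0 = rec X. c.(b.(d.X + (0 + 0)) + c.d.0\{a}) → =c=> v1
  v1 = b.(d.(rec X. c.(b.(d.X + (0 + 0)) + c.d.0\{a})) + (0 + 0)) + c.d.0\{a} → =b=> v2, =c=> v3
  v2 = d.(rec X. c.(b.(d.X + (0 + 0)) + c.d.0\{a})) + (0 + 0) → =d=> v0
  v3 = d.0\{a} → =d=> v4
  v4 = 0\{a} → stopped
Partition-refinement fixed point:
  B0 = {u0, v0}
  B1 = {u1, v1}
  B2 = {u2, v2}
  B3 = {u3, v3}
  B4 = {u4, v4}
u0 ∈ B0, v0 ∈ B0 → same block

YES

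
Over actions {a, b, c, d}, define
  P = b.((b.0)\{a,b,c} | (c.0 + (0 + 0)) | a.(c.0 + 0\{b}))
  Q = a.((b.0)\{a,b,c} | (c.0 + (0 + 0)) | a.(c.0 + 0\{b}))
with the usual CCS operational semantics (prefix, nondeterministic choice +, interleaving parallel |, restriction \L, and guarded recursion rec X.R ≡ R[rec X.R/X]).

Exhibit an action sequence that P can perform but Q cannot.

LTS(P): 7 reachable states
  s0 = b.((b.0)\{a,b,c} | (c.0 + (0 + 0)) | a.(c.0 + 0\{b})) → —b→ s1
  s1 = (b.0)\{a,b,c} | (c.0 + (0 + 0)) | a.(c.0 + 0\{b}) → —a→ s2, —c→ s3
  s2 = (b.0)\{a,b,c} | (c.0 + (0 + 0)) | (c.0 + 0\{b}) → —c→ s4, —c→ s5
  s3 = (b.0)\{a,b,c} | 0 | a.(c.0 + 0\{b}) → —a→ s5
  s4 = (b.0)\{a,b,c} | (c.0 + (0 + 0)) | 0 → —c→ s6
  s5 = (b.0)\{a,b,c} | 0 | (c.0 + 0\{b}) → —c→ s6
  s6 = (b.0)\{a,b,c} | 0 | 0 → ∅
LTS(Q): 7 reachable states
  t0 = a.((b.0)\{a,b,c} | (c.0 + (0 + 0)) | a.(c.0 + 0\{b})) → —a→ t1
  t1 = (b.0)\{a,b,c} | (c.0 + (0 + 0)) | a.(c.0 + 0\{b}) → —a→ t2, —c→ t3
  t2 = (b.0)\{a,b,c} | (c.0 + (0 + 0)) | (c.0 + 0\{b}) → —c→ t4, —c→ t5
  t3 = (b.0)\{a,b,c} | 0 | a.(c.0 + 0\{b}) → —a→ t5
  t4 = (b.0)\{a,b,c} | (c.0 + (0 + 0)) | 0 → —c→ t6
  t5 = (b.0)\{a,b,c} | 0 | (c.0 + 0\{b}) → —c→ t6
  t6 = (b.0)\{a,b,c} | 0 | 0 → ∅
Executing b from P (initial set {s0}):
  after b @ step 1: {s1}
  — P admits the full trace.
Executing b from Q (initial set {t0}):
  after b @ step 1: ∅ (Q stuck)

b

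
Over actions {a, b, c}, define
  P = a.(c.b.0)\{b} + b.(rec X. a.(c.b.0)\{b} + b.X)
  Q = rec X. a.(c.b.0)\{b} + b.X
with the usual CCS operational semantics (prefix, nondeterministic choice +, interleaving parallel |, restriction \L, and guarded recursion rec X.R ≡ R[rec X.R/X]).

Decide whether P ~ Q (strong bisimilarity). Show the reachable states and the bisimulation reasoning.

YES

LTS(P): 4 reachable states
  s0 = a.(c.b.0)\{b} + b.(rec X. a.(c.b.0)\{b} + b.X) | -a-> s1, -b-> s2
  s1 = (c.b.0)\{b} | -c-> s3
  s2 = rec X. a.(c.b.0)\{b} + b.X | -a-> s1, -b-> s2
  s3 = (b.0)\{b} | deadlocked
LTS(Q): 3 reachable states
  t0 = rec X. a.(c.b.0)\{b} + b.X | -a-> t1, -b-> t0
  t1 = (c.b.0)\{b} | -c-> t2
  t2 = (b.0)\{b} | deadlocked
Bisimilarity quotient blocks:
  B0 = {s0, s2, t0}
  B1 = {s1, t1}
  B2 = {s3, t2}
s0 ∈ B0, t0 ∈ B0 → same block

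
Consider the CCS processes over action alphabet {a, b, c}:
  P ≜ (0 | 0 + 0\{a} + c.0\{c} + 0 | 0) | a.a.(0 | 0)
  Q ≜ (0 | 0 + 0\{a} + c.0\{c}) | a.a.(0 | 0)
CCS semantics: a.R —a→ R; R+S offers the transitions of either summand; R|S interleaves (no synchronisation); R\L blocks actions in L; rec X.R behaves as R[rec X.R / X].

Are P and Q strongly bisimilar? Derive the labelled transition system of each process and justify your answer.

LTS(P): 6 reachable states
  p0 = (0 | 0 + 0\{a} + c.0\{c} + 0 | 0) | a.a.(0 | 0) | ··a··> p1, ··c··> p2
  p1 = (0 | 0 + 0\{a} + c.0\{c} + 0 | 0) | a.(0 | 0) | ··a··> p3, ··c··> p4
  p2 = 0\{c} | a.a.(0 | 0) | ··a··> p4
  p3 = (0 | 0 + 0\{a} + c.0\{c} + 0 | 0) | (0 | 0) | ··c··> p5
  p4 = 0\{c} | a.(0 | 0) | ··a··> p5
  p5 = 0\{c} | (0 | 0) | ·
LTS(Q): 6 reachable states
  q0 = (0 | 0 + 0\{a} + c.0\{c}) | a.a.(0 | 0) | ··a··> q1, ··c··> q2
  q1 = (0 | 0 + 0\{a} + c.0\{c}) | a.(0 | 0) | ··a··> q3, ··c··> q4
  q2 = 0\{c} | a.a.(0 | 0) | ··a··> q4
  q3 = (0 | 0 + 0\{a} + c.0\{c}) | (0 | 0) | ··c··> q5
  q4 = 0\{c} | a.(0 | 0) | ··a··> q5
  q5 = 0\{c} | (0 | 0) | ·
Coarsest stable partition (strong bisimilarity classes):
  B0 = {p0, q0}
  B1 = {p1, q1}
  B2 = {p3, q3}
  B3 = {p5, q5}
  B4 = {p4, q4}
  B5 = {p2, q2}
p0 ∈ B0, q0 ∈ B0 → same block

bisimilar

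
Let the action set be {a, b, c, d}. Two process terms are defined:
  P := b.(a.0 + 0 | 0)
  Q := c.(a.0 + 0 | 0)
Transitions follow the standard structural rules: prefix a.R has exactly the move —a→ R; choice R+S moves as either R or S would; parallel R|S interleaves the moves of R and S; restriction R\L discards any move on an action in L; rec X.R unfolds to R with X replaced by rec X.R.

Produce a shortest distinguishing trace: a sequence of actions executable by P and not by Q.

LTS(P): 3 reachable states
  u0 = b.(a.0 + 0 | 0) has moves =b=> u1
  u1 = a.0 + 0 | 0 has moves =a=> u2
  u2 = 0 has moves stopped
LTS(Q): 3 reachable states
  v0 = c.(a.0 + 0 | 0) has moves =c=> v1
  v1 = a.0 + 0 | 0 has moves =a=> v2
  v2 = 0 has moves stopped
Trace ⟨b⟩ through P, begin at {u0}:
  [1] b ⇒ {u1}
  ✓ P
Trace ⟨b⟩ through Q, begin at {v0}:
  [1] b ⇒ ∅ (Q stuck)

b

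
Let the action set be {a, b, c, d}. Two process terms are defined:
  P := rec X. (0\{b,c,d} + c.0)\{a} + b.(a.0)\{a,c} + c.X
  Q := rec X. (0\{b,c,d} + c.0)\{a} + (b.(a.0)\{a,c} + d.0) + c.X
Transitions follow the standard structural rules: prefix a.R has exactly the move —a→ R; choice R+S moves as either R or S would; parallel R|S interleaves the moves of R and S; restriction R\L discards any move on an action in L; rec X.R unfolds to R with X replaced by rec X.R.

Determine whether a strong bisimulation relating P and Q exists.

not bisimilar

Reachable graph of P (3 states):
  m0 = rec X. (0\{b,c,d} + c.0)\{a} + b.(a.0)\{a,c} + c.X ⊢ ··b··> m1, ··c··> m0, ··c··> m2
  m1 = (a.0)\{a,c} ⊢ stopped
  m2 = 0\{a} ⊢ stopped
Reachable graph of Q (4 states):
  n0 = rec X. (0\{b,c,d} + c.0)\{a} + (b.(a.0)\{a,c} + d.0) + c.X ⊢ ··b··> n1, ··c··> n0, ··c··> n2, ··d··> n3
  n1 = (a.0)\{a,c} ⊢ stopped
  n2 = 0\{a} ⊢ stopped
  n3 = 0 ⊢ stopped
Bisimilarity quotient blocks:
  B0 = {m0}
  B1 = {m1, m2, n1, n2, n3}
  B2 = {n0}
m0 ∈ B0, n0 ∈ B2 → different blocks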